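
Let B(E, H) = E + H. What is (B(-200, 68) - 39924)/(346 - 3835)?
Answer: 13352/1163 ≈ 11.481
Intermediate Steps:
(B(-200, 68) - 39924)/(346 - 3835) = ((-200 + 68) - 39924)/(346 - 3835) = (-132 - 39924)/(-3489) = -40056*(-1/3489) = 13352/1163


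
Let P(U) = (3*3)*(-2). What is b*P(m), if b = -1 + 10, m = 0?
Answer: -162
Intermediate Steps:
P(U) = -18 (P(U) = 9*(-2) = -18)
b = 9
b*P(m) = 9*(-18) = -162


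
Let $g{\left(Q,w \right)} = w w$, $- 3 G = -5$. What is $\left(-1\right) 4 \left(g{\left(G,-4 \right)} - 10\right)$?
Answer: $-24$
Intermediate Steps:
$G = \frac{5}{3}$ ($G = \left(- \frac{1}{3}\right) \left(-5\right) = \frac{5}{3} \approx 1.6667$)
$g{\left(Q,w \right)} = w^{2}$
$\left(-1\right) 4 \left(g{\left(G,-4 \right)} - 10\right) = \left(-1\right) 4 \left(\left(-4\right)^{2} - 10\right) = - 4 \left(16 - 10\right) = \left(-4\right) 6 = -24$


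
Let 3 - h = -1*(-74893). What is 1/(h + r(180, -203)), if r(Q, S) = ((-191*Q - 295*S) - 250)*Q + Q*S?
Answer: 1/4434470 ≈ 2.2551e-7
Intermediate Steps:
r(Q, S) = Q*S + Q*(-250 - 295*S - 191*Q) (r(Q, S) = ((-295*S - 191*Q) - 250)*Q + Q*S = (-250 - 295*S - 191*Q)*Q + Q*S = Q*(-250 - 295*S - 191*Q) + Q*S = Q*S + Q*(-250 - 295*S - 191*Q))
h = -74890 (h = 3 - (-1)*(-74893) = 3 - 1*74893 = 3 - 74893 = -74890)
1/(h + r(180, -203)) = 1/(-74890 - 1*180*(250 + 191*180 + 294*(-203))) = 1/(-74890 - 1*180*(250 + 34380 - 59682)) = 1/(-74890 - 1*180*(-25052)) = 1/(-74890 + 4509360) = 1/4434470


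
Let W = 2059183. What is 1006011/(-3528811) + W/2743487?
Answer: 4506489521056/9681247103957 ≈ 0.46549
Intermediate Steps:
1006011/(-3528811) + W/2743487 = 1006011/(-3528811) + 2059183/2743487 = 1006011*(-1/3528811) + 2059183*(1/2743487) = -1006011/3528811 + 2059183/2743487 = 4506489521056/9681247103957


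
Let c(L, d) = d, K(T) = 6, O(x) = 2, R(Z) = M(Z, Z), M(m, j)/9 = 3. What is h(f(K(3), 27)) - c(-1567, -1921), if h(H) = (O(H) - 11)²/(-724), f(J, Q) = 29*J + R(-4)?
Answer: 1390723/724 ≈ 1920.9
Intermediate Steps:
M(m, j) = 27 (M(m, j) = 9*3 = 27)
R(Z) = 27
f(J, Q) = 27 + 29*J (f(J, Q) = 29*J + 27 = 27 + 29*J)
h(H) = -81/724 (h(H) = (2 - 11)²/(-724) = (-9)²*(-1/724) = 81*(-1/724) = -81/724)
h(f(K(3), 27)) - c(-1567, -1921) = -81/724 - 1*(-1921) = -81/724 + 1921 = 1390723/724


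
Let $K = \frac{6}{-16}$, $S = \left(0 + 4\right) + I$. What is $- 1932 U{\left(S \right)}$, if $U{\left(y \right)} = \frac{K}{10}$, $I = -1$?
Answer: $\frac{1449}{20} \approx 72.45$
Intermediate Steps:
$S = 3$ ($S = \left(0 + 4\right) - 1 = 4 - 1 = 3$)
$K = - \frac{3}{8}$ ($K = 6 \left(- \frac{1}{16}\right) = - \frac{3}{8} \approx -0.375$)
$U{\left(y \right)} = - \frac{3}{80}$ ($U{\left(y \right)} = - \frac{3}{8 \cdot 10} = \left(- \frac{3}{8}\right) \frac{1}{10} = - \frac{3}{80}$)
$- 1932 U{\left(S \right)} = \left(-1932\right) \left(- \frac{3}{80}\right) = \frac{1449}{20}$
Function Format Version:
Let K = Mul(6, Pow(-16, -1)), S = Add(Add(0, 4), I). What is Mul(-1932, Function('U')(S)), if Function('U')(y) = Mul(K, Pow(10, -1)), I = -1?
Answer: Rational(1449, 20) ≈ 72.450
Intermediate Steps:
S = 3 (S = Add(Add(0, 4), -1) = Add(4, -1) = 3)
K = Rational(-3, 8) (K = Mul(6, Rational(-1, 16)) = Rational(-3, 8) ≈ -0.37500)
Function('U')(y) = Rational(-3, 80) (Function('U')(y) = Mul(Rational(-3, 8), Pow(10, -1)) = Mul(Rational(-3, 8), Rational(1, 10)) = Rational(-3, 80))
Mul(-1932, Function('U')(S)) = Mul(-1932, Rational(-3, 80)) = Rational(1449, 20)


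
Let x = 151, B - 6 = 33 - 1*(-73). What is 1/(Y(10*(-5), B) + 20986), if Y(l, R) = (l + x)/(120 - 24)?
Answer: 96/2014757 ≈ 4.7648e-5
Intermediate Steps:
B = 112 (B = 6 + (33 - 1*(-73)) = 6 + (33 + 73) = 6 + 106 = 112)
Y(l, R) = 151/96 + l/96 (Y(l, R) = (l + 151)/(120 - 24) = (151 + l)/96 = (151 + l)*(1/96) = 151/96 + l/96)
1/(Y(10*(-5), B) + 20986) = 1/((151/96 + (10*(-5))/96) + 20986) = 1/((151/96 + (1/96)*(-50)) + 20986) = 1/((151/96 - 25/48) + 20986) = 1/(101/96 + 20986) = 1/(2014757/96) = 96/2014757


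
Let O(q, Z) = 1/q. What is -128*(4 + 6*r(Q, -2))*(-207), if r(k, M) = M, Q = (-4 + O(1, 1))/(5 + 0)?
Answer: -211968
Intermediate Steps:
O(q, Z) = 1/q
Q = -3/5 (Q = (-4 + 1/1)/(5 + 0) = (-4 + 1)/5 = -3*1/5 = -3/5 ≈ -0.60000)
-128*(4 + 6*r(Q, -2))*(-207) = -128*(4 + 6*(-2))*(-207) = -128*(4 - 12)*(-207) = -128*(-8)*(-207) = 1024*(-207) = -211968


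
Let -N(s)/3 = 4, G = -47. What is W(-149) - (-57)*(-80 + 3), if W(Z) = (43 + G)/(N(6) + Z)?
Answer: -706625/161 ≈ -4389.0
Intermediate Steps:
N(s) = -12 (N(s) = -3*4 = -12)
W(Z) = -4/(-12 + Z) (W(Z) = (43 - 47)/(-12 + Z) = -4/(-12 + Z))
W(-149) - (-57)*(-80 + 3) = -4/(-12 - 149) - (-57)*(-80 + 3) = -4/(-161) - (-57)*(-77) = -4*(-1/161) - 1*4389 = 4/161 - 4389 = -706625/161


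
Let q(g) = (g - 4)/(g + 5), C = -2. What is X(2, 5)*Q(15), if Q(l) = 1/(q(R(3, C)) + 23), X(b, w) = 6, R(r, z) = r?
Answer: 16/61 ≈ 0.26230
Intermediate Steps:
q(g) = (-4 + g)/(5 + g)
Q(l) = 8/183 (Q(l) = 1/((-4 + 3)/(5 + 3) + 23) = 1/(-1/8 + 23) = 1/(183/8) = 8/183)
X(2, 5)*Q(15) = 6*(8/183) = 16/61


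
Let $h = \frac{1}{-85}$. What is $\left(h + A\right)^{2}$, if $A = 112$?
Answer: $\frac{90611361}{7225} \approx 12541.0$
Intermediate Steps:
$h = - \frac{1}{85} \approx -0.011765$
$\left(h + A\right)^{2} = \left(- \frac{1}{85} + 112\right)^{2} = \left(\frac{9519}{85}\right)^{2} = \frac{90611361}{7225}$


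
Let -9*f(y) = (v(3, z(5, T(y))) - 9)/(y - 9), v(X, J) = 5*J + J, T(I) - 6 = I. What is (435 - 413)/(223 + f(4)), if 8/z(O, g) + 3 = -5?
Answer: 33/334 ≈ 0.098802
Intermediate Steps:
T(I) = 6 + I
z(O, g) = -1 (z(O, g) = 8/(-3 - 5) = 8/(-8) = 8*(-⅛) = -1)
v(X, J) = 6*J
f(y) = 5/(3*(-9 + y)) (f(y) = -(6*(-1) - 9)/(9*(y - 9)) = -(-6 - 9)/(9*(-9 + y)) = -(-5)/(3*(-9 + y)) = 5/(3*(-9 + y)))
(435 - 413)/(223 + f(4)) = (435 - 413)/(223 + 5/(3*(-9 + 4))) = 22/(223 + (5/3)/(-5)) = 22/(223 + (5/3)*(-⅕)) = 22/(223 - ⅓) = 22/(668/3) = 22*(3/668) = 33/334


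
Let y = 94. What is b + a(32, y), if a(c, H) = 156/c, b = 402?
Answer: 3255/8 ≈ 406.88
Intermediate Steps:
b + a(32, y) = 402 + 156/32 = 402 + 156*(1/32) = 402 + 39/8 = 3255/8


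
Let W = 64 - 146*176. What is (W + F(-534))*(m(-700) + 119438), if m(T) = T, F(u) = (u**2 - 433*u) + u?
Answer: 58206792456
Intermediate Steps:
F(u) = u**2 - 432*u
W = -25632 (W = 64 - 25696 = -25632)
(W + F(-534))*(m(-700) + 119438) = (-25632 - 534*(-432 - 534))*(-700 + 119438) = (-25632 - 534*(-966))*118738 = (-25632 + 515844)*118738 = 490212*118738 = 58206792456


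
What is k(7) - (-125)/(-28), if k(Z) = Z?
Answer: 71/28 ≈ 2.5357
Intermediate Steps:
k(7) - (-125)/(-28) = 7 - (-125)/(-28) = 7 - (-125)*(-1)/28 = 7 - 25*5/28 = 7 - 125/28 = 71/28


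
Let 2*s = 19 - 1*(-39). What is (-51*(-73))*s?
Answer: 107967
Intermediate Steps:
s = 29 (s = (19 - 1*(-39))/2 = (19 + 39)/2 = (½)*58 = 29)
(-51*(-73))*s = -51*(-73)*29 = 3723*29 = 107967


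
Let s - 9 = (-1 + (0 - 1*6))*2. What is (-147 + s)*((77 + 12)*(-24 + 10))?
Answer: 189392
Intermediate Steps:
s = -5 (s = 9 + (-1 + (0 - 1*6))*2 = 9 + (-1 + (0 - 6))*2 = 9 + (-1 - 6)*2 = 9 - 7*2 = 9 - 14 = -5)
(-147 + s)*((77 + 12)*(-24 + 10)) = (-147 - 5)*((77 + 12)*(-24 + 10)) = -13528*(-14) = -152*(-1246) = 189392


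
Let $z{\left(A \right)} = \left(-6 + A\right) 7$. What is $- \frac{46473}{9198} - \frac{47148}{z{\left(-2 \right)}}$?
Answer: $\frac{1282931}{1533} \approx 836.88$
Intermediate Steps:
$z{\left(A \right)} = -42 + 7 A$
$- \frac{46473}{9198} - \frac{47148}{z{\left(-2 \right)}} = - \frac{46473}{9198} - \frac{47148}{-42 + 7 \left(-2\right)} = \left(-46473\right) \frac{1}{9198} - \frac{47148}{-42 - 14} = - \frac{2213}{438} - \frac{47148}{-56} = - \frac{2213}{438} - - \frac{11787}{14} = - \frac{2213}{438} + \frac{11787}{14} = \frac{1282931}{1533}$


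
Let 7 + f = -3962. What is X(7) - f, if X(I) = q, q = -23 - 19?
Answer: 3927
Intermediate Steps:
f = -3969 (f = -7 - 3962 = -3969)
q = -42
X(I) = -42
X(7) - f = -42 - 1*(-3969) = -42 + 3969 = 3927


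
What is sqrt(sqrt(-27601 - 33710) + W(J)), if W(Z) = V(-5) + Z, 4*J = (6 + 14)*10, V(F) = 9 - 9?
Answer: sqrt(50 + I*sqrt(61311)) ≈ 12.301 + 10.065*I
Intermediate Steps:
V(F) = 0
J = 50 (J = ((6 + 14)*10)/4 = (20*10)/4 = (1/4)*200 = 50)
W(Z) = Z (W(Z) = 0 + Z = Z)
sqrt(sqrt(-27601 - 33710) + W(J)) = sqrt(sqrt(-27601 - 33710) + 50) = sqrt(sqrt(-61311) + 50) = sqrt(I*sqrt(61311) + 50) = sqrt(50 + I*sqrt(61311))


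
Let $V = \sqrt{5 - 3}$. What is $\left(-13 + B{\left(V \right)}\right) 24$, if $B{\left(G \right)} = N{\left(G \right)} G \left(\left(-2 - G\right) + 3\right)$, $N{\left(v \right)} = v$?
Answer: $-264 - 48 \sqrt{2} \approx -331.88$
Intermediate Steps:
$V = \sqrt{2} \approx 1.4142$
$B{\left(G \right)} = G^{2} \left(1 - G\right)$ ($B{\left(G \right)} = G G \left(\left(-2 - G\right) + 3\right) = G G \left(1 - G\right) = G^{2} \left(1 - G\right)$)
$\left(-13 + B{\left(V \right)}\right) 24 = \left(-13 + \left(\sqrt{2}\right)^{2} \left(1 - \sqrt{2}\right)\right) 24 = \left(-13 + 2 \left(1 - \sqrt{2}\right)\right) 24 = \left(-13 + \left(2 - 2 \sqrt{2}\right)\right) 24 = \left(-11 - 2 \sqrt{2}\right) 24 = -264 - 48 \sqrt{2}$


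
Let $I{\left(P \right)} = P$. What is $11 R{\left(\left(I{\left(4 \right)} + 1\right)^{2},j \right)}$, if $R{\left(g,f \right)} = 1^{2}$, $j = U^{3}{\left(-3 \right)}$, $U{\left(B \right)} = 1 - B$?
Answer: $11$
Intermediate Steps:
$j = 64$ ($j = \left(1 - -3\right)^{3} = \left(1 + 3\right)^{3} = 4^{3} = 64$)
$R{\left(g,f \right)} = 1$
$11 R{\left(\left(I{\left(4 \right)} + 1\right)^{2},j \right)} = 11 \cdot 1 = 11$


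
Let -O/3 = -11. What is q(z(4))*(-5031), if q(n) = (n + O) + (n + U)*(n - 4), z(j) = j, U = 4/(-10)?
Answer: -186147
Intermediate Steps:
U = -2/5 (U = 4*(-1/10) = -2/5 ≈ -0.40000)
O = 33 (O = -3*(-11) = 33)
q(n) = 33 + n + (-4 + n)*(-2/5 + n) (q(n) = (n + 33) + (n - 2/5)*(n - 4) = (33 + n) + (-2/5 + n)*(-4 + n) = (33 + n) + (-4 + n)*(-2/5 + n) = 33 + n + (-4 + n)*(-2/5 + n))
q(z(4))*(-5031) = (173/5 + 4**2 - 17/5*4)*(-5031) = (173/5 + 16 - 68/5)*(-5031) = 37*(-5031) = -186147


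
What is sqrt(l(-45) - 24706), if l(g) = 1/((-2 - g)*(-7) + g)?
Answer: I*sqrt(2957703842)/346 ≈ 157.18*I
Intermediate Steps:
l(g) = 1/(14 + 8*g) (l(g) = 1/((14 + 7*g) + g) = 1/(14 + 8*g))
sqrt(l(-45) - 24706) = sqrt(1/(2*(7 + 4*(-45))) - 24706) = sqrt(1/(2*(7 - 180)) - 24706) = sqrt((1/2)/(-173) - 24706) = sqrt((1/2)*(-1/173) - 24706) = sqrt(-1/346 - 24706) = sqrt(-8548277/346) = I*sqrt(2957703842)/346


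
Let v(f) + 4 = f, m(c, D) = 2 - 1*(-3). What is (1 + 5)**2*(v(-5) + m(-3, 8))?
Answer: -144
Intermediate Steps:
m(c, D) = 5 (m(c, D) = 2 + 3 = 5)
v(f) = -4 + f
(1 + 5)**2*(v(-5) + m(-3, 8)) = (1 + 5)**2*((-4 - 5) + 5) = 6**2*(-9 + 5) = 36*(-4) = -144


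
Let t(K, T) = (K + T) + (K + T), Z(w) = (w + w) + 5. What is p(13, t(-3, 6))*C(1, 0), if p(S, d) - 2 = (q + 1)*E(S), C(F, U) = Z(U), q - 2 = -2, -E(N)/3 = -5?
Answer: 85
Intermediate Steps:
E(N) = 15 (E(N) = -3*(-5) = 15)
q = 0 (q = 2 - 2 = 0)
Z(w) = 5 + 2*w (Z(w) = 2*w + 5 = 5 + 2*w)
C(F, U) = 5 + 2*U
t(K, T) = 2*K + 2*T
p(S, d) = 17 (p(S, d) = 2 + (0 + 1)*15 = 2 + 1*15 = 2 + 15 = 17)
p(13, t(-3, 6))*C(1, 0) = 17*(5 + 2*0) = 17*(5 + 0) = 17*5 = 85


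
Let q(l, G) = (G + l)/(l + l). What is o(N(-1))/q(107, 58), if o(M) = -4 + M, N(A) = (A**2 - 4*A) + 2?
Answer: 214/55 ≈ 3.8909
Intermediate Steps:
q(l, G) = (G + l)/(2*l) (q(l, G) = (G + l)/((2*l)) = (G + l)*(1/(2*l)) = (G + l)/(2*l))
N(A) = 2 + A**2 - 4*A
o(N(-1))/q(107, 58) = (-4 + (2 + (-1)**2 - 4*(-1)))/(((1/2)*(58 + 107)/107)) = (-4 + (2 + 1 + 4))/(((1/2)*(1/107)*165)) = (-4 + 7)/(165/214) = 3*(214/165) = 214/55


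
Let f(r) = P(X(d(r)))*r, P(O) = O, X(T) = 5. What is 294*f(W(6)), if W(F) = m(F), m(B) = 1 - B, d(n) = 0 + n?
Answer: -7350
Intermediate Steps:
d(n) = n
W(F) = 1 - F
f(r) = 5*r
294*f(W(6)) = 294*(5*(1 - 1*6)) = 294*(5*(1 - 6)) = 294*(5*(-5)) = 294*(-25) = -7350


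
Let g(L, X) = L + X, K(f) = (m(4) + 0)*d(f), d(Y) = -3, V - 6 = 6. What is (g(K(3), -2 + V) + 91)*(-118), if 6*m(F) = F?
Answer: -11682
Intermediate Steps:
V = 12 (V = 6 + 6 = 12)
m(F) = F/6
K(f) = -2 (K(f) = ((1/6)*4 + 0)*(-3) = (2/3 + 0)*(-3) = (2/3)*(-3) = -2)
(g(K(3), -2 + V) + 91)*(-118) = ((-2 + (-2 + 12)) + 91)*(-118) = ((-2 + 10) + 91)*(-118) = (8 + 91)*(-118) = 99*(-118) = -11682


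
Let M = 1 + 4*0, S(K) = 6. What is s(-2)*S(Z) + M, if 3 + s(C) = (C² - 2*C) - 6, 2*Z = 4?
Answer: -5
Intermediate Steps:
Z = 2 (Z = (½)*4 = 2)
M = 1 (M = 1 + 0 = 1)
s(C) = -9 + C² - 2*C (s(C) = -3 + ((C² - 2*C) - 6) = -3 + (-6 + C² - 2*C) = -9 + C² - 2*C)
s(-2)*S(Z) + M = (-9 + (-2)² - 2*(-2))*6 + 1 = (-9 + 4 + 4)*6 + 1 = -1*6 + 1 = -6 + 1 = -5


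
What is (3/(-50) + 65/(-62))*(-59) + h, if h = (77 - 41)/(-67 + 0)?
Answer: 3367727/51925 ≈ 64.858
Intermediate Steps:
h = -36/67 (h = 36/(-67) = 36*(-1/67) = -36/67 ≈ -0.53731)
(3/(-50) + 65/(-62))*(-59) + h = (3/(-50) + 65/(-62))*(-59) - 36/67 = (3*(-1/50) + 65*(-1/62))*(-59) - 36/67 = (-3/50 - 65/62)*(-59) - 36/67 = -859/775*(-59) - 36/67 = 50681/775 - 36/67 = 3367727/51925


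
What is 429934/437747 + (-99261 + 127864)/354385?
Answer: 164883038031/155130970595 ≈ 1.0629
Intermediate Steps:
429934/437747 + (-99261 + 127864)/354385 = 429934*(1/437747) + 28603*(1/354385) = 429934/437747 + 28603/354385 = 164883038031/155130970595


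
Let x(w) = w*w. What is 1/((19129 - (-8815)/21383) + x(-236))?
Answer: 21383/1599991790 ≈ 1.3364e-5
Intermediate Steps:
x(w) = w²
1/((19129 - (-8815)/21383) + x(-236)) = 1/((19129 - (-8815)/21383) + (-236)²) = 1/((19129 - (-8815)/21383) + 55696) = 1/((19129 - 1*(-8815/21383)) + 55696) = 1/((19129 + 8815/21383) + 55696) = 1/(409044222/21383 + 55696) = 1/(1599991790/21383) = 21383/1599991790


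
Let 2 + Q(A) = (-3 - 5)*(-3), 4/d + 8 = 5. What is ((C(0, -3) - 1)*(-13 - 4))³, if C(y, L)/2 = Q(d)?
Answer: -390617891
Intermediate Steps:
d = -4/3 (d = 4/(-8 + 5) = 4/(-3) = 4*(-⅓) = -4/3 ≈ -1.3333)
Q(A) = 22 (Q(A) = -2 + (-3 - 5)*(-3) = -2 - 8*(-3) = -2 + 24 = 22)
C(y, L) = 44 (C(y, L) = 2*22 = 44)
((C(0, -3) - 1)*(-13 - 4))³ = ((44 - 1)*(-13 - 4))³ = (43*(-17))³ = (-731)³ = -390617891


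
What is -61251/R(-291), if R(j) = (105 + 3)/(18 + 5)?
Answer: -469591/36 ≈ -13044.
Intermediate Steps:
R(j) = 108/23
-61251/R(-291) = -61251/108/23 = -61251*23/108 = -469591/36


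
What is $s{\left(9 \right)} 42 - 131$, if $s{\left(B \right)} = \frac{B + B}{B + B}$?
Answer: $-89$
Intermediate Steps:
$s{\left(B \right)} = 1$ ($s{\left(B \right)} = \frac{2 B}{2 B} = 2 B \frac{1}{2 B} = 1$)
$s{\left(9 \right)} 42 - 131 = 1 \cdot 42 - 131 = 42 - 131 = -89$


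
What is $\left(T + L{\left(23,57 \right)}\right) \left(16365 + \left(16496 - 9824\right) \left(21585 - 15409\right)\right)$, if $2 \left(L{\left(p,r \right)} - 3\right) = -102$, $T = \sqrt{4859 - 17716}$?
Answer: $-1978686576 + 41222637 i \sqrt{12857} \approx -1.9787 \cdot 10^{9} + 4.6742 \cdot 10^{9} i$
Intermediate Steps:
$T = i \sqrt{12857}$ ($T = \sqrt{-12857} = i \sqrt{12857} \approx 113.39 i$)
$L{\left(p,r \right)} = -48$ ($L{\left(p,r \right)} = 3 + \frac{1}{2} \left(-102\right) = 3 - 51 = -48$)
$\left(T + L{\left(23,57 \right)}\right) \left(16365 + \left(16496 - 9824\right) \left(21585 - 15409\right)\right) = \left(i \sqrt{12857} - 48\right) \left(16365 + \left(16496 - 9824\right) \left(21585 - 15409\right)\right) = \left(-48 + i \sqrt{12857}\right) \left(16365 + 6672 \cdot 6176\right) = \left(-48 + i \sqrt{12857}\right) \left(16365 + 41206272\right) = \left(-48 + i \sqrt{12857}\right) 41222637 = -1978686576 + 41222637 i \sqrt{12857}$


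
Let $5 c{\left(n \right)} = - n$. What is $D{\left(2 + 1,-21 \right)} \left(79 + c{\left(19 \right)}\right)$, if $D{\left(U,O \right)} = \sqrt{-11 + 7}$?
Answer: $\frac{752 i}{5} \approx 150.4 i$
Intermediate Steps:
$D{\left(U,O \right)} = 2 i$ ($D{\left(U,O \right)} = \sqrt{-4} = 2 i$)
$c{\left(n \right)} = - \frac{n}{5}$ ($c{\left(n \right)} = \frac{\left(-1\right) n}{5} = - \frac{n}{5}$)
$D{\left(2 + 1,-21 \right)} \left(79 + c{\left(19 \right)}\right) = 2 i \left(79 - \frac{19}{5}\right) = 2 i \frac{376}{5} = \frac{752 i}{5}$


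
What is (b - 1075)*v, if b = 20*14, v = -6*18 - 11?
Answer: 94605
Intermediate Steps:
v = -119 (v = -108 - 11 = -119)
b = 280
(b - 1075)*v = (280 - 1075)*(-119) = -795*(-119) = 94605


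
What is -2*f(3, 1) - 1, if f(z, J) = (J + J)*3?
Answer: -13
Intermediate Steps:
f(z, J) = 6*J (f(z, J) = (2*J)*3 = 6*J)
-2*f(3, 1) - 1 = -12 - 1 = -13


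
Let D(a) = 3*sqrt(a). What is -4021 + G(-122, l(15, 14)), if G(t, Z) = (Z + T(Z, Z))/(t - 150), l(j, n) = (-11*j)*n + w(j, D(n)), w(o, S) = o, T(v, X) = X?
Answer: -32033/8 ≈ -4004.1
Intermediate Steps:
l(j, n) = j - 11*j*n (l(j, n) = (-11*j)*n + j = -11*j*n + j = j - 11*j*n)
G(t, Z) = 2*Z/(-150 + t) (G(t, Z) = (Z + Z)/(t - 150) = (2*Z)/(-150 + t) = 2*Z/(-150 + t))
-4021 + G(-122, l(15, 14)) = -4021 + 2*(15*(1 - 11*14))/(-150 - 122) = -4021 + 2*(15*(1 - 154))/(-272) = -4021 + 2*(15*(-153))*(-1/272) = -4021 + 2*(-2295)*(-1/272) = -4021 + 135/8 = -32033/8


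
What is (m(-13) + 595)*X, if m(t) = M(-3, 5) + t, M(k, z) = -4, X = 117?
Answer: 67626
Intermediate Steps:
m(t) = -4 + t
(m(-13) + 595)*X = ((-4 - 13) + 595)*117 = (-17 + 595)*117 = 578*117 = 67626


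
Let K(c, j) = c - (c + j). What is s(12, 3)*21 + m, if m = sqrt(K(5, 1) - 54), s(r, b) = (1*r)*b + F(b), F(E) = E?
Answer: 819 + I*sqrt(55) ≈ 819.0 + 7.4162*I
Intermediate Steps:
s(r, b) = b + b*r (s(r, b) = (1*r)*b + b = r*b + b = b*r + b = b + b*r)
K(c, j) = -j (K(c, j) = c + (-c - j) = -j)
m = I*sqrt(55) (m = sqrt(-1*1 - 54) = sqrt(-1 - 54) = sqrt(-55) = I*sqrt(55) ≈ 7.4162*I)
s(12, 3)*21 + m = (3*(1 + 12))*21 + I*sqrt(55) = (3*13)*21 + I*sqrt(55) = 39*21 + I*sqrt(55) = 819 + I*sqrt(55)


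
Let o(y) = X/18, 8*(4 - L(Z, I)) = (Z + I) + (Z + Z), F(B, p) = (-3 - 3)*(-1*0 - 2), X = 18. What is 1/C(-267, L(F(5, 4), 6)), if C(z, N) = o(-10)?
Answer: 1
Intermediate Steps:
F(B, p) = 12 (F(B, p) = -6*(0 - 2) = -6*(-2) = 12)
L(Z, I) = 4 - 3*Z/8 - I/8 (L(Z, I) = 4 - ((Z + I) + (Z + Z))/8 = 4 - ((I + Z) + 2*Z)/8 = 4 - (I + 3*Z)/8 = 4 + (-3*Z/8 - I/8) = 4 - 3*Z/8 - I/8)
o(y) = 1 (o(y) = 18/18 = 18*(1/18) = 1)
C(z, N) = 1
1/C(-267, L(F(5, 4), 6)) = 1/1 = 1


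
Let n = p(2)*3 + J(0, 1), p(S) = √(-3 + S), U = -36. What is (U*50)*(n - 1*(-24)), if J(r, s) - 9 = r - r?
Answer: -59400 - 5400*I ≈ -59400.0 - 5400.0*I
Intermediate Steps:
J(r, s) = 9 (J(r, s) = 9 + (r - r) = 9 + 0 = 9)
n = 9 + 3*I (n = √(-3 + 2)*3 + 9 = √(-1)*3 + 9 = I*3 + 9 = 3*I + 9 = 9 + 3*I ≈ 9.0 + 3.0*I)
(U*50)*(n - 1*(-24)) = (-36*50)*((9 + 3*I) - 1*(-24)) = -1800*((9 + 3*I) + 24) = -1800*(33 + 3*I) = -59400 - 5400*I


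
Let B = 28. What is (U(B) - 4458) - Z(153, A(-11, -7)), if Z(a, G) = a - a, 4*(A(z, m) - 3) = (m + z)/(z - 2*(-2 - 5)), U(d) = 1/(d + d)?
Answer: -249647/56 ≈ -4458.0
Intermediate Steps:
U(d) = 1/(2*d)
A(z, m) = 3 + (m + z)/(4*(14 + z)) (A(z, m) = 3 + ((m + z)/(z - 2*(-2 - 5)))/4 = 3 + ((m + z)/(z - 2*(-7)))/4 = 3 + ((m + z)/(z + 14))/4 = 3 + ((m + z)/(14 + z))/4 = 3 + (m + z)/(4*(14 + z)))
Z(a, G) = 0
(U(B) - 4458) - Z(153, A(-11, -7)) = ((½)/28 - 4458) - 1*0 = ((½)*(1/28) - 4458) + 0 = (1/56 - 4458) + 0 = -249647/56 + 0 = -249647/56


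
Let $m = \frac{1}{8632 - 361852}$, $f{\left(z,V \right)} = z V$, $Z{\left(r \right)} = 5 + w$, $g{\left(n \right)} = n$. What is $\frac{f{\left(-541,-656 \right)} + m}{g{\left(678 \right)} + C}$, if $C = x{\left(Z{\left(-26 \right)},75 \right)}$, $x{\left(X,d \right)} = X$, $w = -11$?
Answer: $\frac{125356365119}{237363840} \approx 528.12$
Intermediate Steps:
$Z{\left(r \right)} = -6$ ($Z{\left(r \right)} = 5 - 11 = -6$)
$C = -6$
$f{\left(z,V \right)} = V z$
$m = - \frac{1}{353220}$ ($m = \frac{1}{-353220} = - \frac{1}{353220} \approx -2.8311 \cdot 10^{-6}$)
$\frac{f{\left(-541,-656 \right)} + m}{g{\left(678 \right)} + C} = \frac{\left(-656\right) \left(-541\right) - \frac{1}{353220}}{678 - 6} = \frac{354896 - \frac{1}{353220}}{672} = \frac{125356365119}{353220} \cdot \frac{1}{672} = \frac{125356365119}{237363840}$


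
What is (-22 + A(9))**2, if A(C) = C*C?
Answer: 3481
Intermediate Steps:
A(C) = C**2
(-22 + A(9))**2 = (-22 + 9**2)**2 = (-22 + 81)**2 = 59**2 = 3481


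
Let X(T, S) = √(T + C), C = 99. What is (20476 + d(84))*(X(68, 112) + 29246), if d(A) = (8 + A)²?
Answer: 846379240 + 28940*√167 ≈ 8.4675e+8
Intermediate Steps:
X(T, S) = √(99 + T) (X(T, S) = √(T + 99) = √(99 + T))
(20476 + d(84))*(X(68, 112) + 29246) = (20476 + (8 + 84)²)*(√(99 + 68) + 29246) = (20476 + 92²)*(√167 + 29246) = (20476 + 8464)*(29246 + √167) = 28940*(29246 + √167) = 846379240 + 28940*√167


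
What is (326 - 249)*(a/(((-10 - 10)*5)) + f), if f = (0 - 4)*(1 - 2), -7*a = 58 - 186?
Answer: 7348/25 ≈ 293.92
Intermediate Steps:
a = 128/7 (a = -(58 - 186)/7 = -⅐*(-128) = 128/7 ≈ 18.286)
f = 4 (f = -4*(-1) = 4)
(326 - 249)*(a/(((-10 - 10)*5)) + f) = (326 - 249)*(128/(7*(((-10 - 10)*5))) + 4) = 77*(128/(7*((-20*5))) + 4) = 77*((128/7)/(-100) + 4) = 77*((128/7)*(-1/100) + 4) = 77*(-32/175 + 4) = 77*(668/175) = 7348/25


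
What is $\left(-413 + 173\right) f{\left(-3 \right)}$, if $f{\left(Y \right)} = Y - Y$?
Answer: $0$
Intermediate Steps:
$f{\left(Y \right)} = 0$
$\left(-413 + 173\right) f{\left(-3 \right)} = \left(-413 + 173\right) 0 = \left(-240\right) 0 = 0$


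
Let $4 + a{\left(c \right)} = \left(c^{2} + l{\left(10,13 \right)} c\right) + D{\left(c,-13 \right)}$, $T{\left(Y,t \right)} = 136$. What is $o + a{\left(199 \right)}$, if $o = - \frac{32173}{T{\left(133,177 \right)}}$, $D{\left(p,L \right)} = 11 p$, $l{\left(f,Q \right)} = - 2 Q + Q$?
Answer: $\frac{5298891}{136} \approx 38962.0$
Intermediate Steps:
$l{\left(f,Q \right)} = - Q$
$a{\left(c \right)} = -4 + c^{2} - 2 c$ ($a{\left(c \right)} = -4 + \left(\left(c^{2} + \left(-1\right) 13 c\right) + 11 c\right) = -4 + \left(\left(c^{2} - 13 c\right) + 11 c\right) = -4 + \left(c^{2} - 2 c\right) = -4 + c^{2} - 2 c$)
$o = - \frac{32173}{136} \approx -236.57$
$o + a{\left(199 \right)} = - \frac{32173}{136} - \left(402 - 39601\right) = - \frac{32173}{136} - -39199 = - \frac{32173}{136} + 39199 = \frac{5298891}{136}$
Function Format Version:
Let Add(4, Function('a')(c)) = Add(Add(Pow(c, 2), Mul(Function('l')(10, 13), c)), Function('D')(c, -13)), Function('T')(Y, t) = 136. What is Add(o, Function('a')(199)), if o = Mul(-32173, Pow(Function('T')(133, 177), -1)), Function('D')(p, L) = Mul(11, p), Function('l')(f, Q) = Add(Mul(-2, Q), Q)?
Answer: Rational(5298891, 136) ≈ 38962.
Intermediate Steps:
Function('l')(f, Q) = Mul(-1, Q)
Function('a')(c) = Add(-4, Pow(c, 2), Mul(-2, c)) (Function('a')(c) = Add(-4, Add(Add(Pow(c, 2), Mul(Mul(-1, 13), c)), Mul(11, c))) = Add(-4, Add(Add(Pow(c, 2), Mul(-13, c)), Mul(11, c))) = Add(-4, Add(Pow(c, 2), Mul(-2, c))) = Add(-4, Pow(c, 2), Mul(-2, c)))
o = Rational(-32173, 136) (o = Mul(-32173, Pow(136, -1)) = Mul(-32173, Rational(1, 136)) = Rational(-32173, 136) ≈ -236.57)
Add(o, Function('a')(199)) = Add(Rational(-32173, 136), Add(-4, Pow(199, 2), Mul(-2, 199))) = Add(Rational(-32173, 136), Add(-4, 39601, -398)) = Add(Rational(-32173, 136), 39199) = Rational(5298891, 136)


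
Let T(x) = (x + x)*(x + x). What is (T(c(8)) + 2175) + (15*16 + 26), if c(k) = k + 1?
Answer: 2765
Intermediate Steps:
c(k) = 1 + k
T(x) = 4*x² (T(x) = (2*x)*(2*x) = 4*x²)
(T(c(8)) + 2175) + (15*16 + 26) = (4*(1 + 8)² + 2175) + (15*16 + 26) = (4*9² + 2175) + (240 + 26) = (4*81 + 2175) + 266 = (324 + 2175) + 266 = 2499 + 266 = 2765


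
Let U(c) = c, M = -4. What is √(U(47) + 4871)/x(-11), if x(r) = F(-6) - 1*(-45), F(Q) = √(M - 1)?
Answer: 9*√4918/406 - I*√24590/2030 ≈ 1.5546 - 0.077247*I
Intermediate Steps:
F(Q) = I*√5 (F(Q) = √(-4 - 1) = √(-5) = I*√5)
x(r) = 45 + I*√5 (x(r) = I*√5 - 1*(-45) = I*√5 + 45 = 45 + I*√5)
√(U(47) + 4871)/x(-11) = √(47 + 4871)/(45 + I*√5) = √4918/(45 + I*√5)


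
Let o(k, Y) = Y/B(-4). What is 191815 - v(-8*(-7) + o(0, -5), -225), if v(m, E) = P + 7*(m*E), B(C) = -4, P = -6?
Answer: 1127959/4 ≈ 2.8199e+5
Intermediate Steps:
o(k, Y) = -Y/4 (o(k, Y) = Y/(-4) = Y*(-¼) = -Y/4)
v(m, E) = -6 + 7*E*m (v(m, E) = -6 + 7*(m*E) = -6 + 7*(E*m) = -6 + 7*E*m)
191815 - v(-8*(-7) + o(0, -5), -225) = 191815 - (-6 + 7*(-225)*(-8*(-7) - ¼*(-5))) = 191815 - (-6 + 7*(-225)*(56 + 5/4)) = 191815 - (-6 + 7*(-225)*(229/4)) = 191815 - (-6 - 360675/4) = 191815 - 1*(-360699/4) = 191815 + 360699/4 = 1127959/4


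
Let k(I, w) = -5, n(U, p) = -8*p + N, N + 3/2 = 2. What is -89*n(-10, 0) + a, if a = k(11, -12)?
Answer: -99/2 ≈ -49.500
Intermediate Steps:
N = 1/2 (N = -3/2 + 2 = 1/2 ≈ 0.50000)
n(U, p) = 1/2 - 8*p (n(U, p) = -8*p + 1/2 = 1/2 - 8*p)
a = -5
-89*n(-10, 0) + a = -89*(1/2 - 8*0) - 5 = -89*(1/2 + 0) - 5 = -89*1/2 - 5 = -89/2 - 5 = -99/2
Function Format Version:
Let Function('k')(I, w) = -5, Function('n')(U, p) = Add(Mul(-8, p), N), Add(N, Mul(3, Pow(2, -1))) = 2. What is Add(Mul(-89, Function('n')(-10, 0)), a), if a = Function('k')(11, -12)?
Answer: Rational(-99, 2) ≈ -49.500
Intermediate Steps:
N = Rational(1, 2) (N = Add(Rational(-3, 2), 2) = Rational(1, 2) ≈ 0.50000)
Function('n')(U, p) = Add(Rational(1, 2), Mul(-8, p)) (Function('n')(U, p) = Add(Mul(-8, p), Rational(1, 2)) = Add(Rational(1, 2), Mul(-8, p)))
a = -5
Add(Mul(-89, Function('n')(-10, 0)), a) = Add(Mul(-89, Add(Rational(1, 2), Mul(-8, 0))), -5) = Add(Mul(-89, Add(Rational(1, 2), 0)), -5) = Add(Mul(-89, Rational(1, 2)), -5) = Add(Rational(-89, 2), -5) = Rational(-99, 2)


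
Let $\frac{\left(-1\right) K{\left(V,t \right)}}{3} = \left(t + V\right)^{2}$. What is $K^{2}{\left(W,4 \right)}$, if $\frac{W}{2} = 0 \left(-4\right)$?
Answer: $2304$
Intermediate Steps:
$W = 0$ ($W = 2 \cdot 0 \left(-4\right) = 2 \cdot 0 = 0$)
$K{\left(V,t \right)} = - 3 \left(V + t\right)^{2}$ ($K{\left(V,t \right)} = - 3 \left(t + V\right)^{2} = - 3 \left(V + t\right)^{2}$)
$K^{2}{\left(W,4 \right)} = \left(- 3 \left(0 + 4\right)^{2}\right)^{2} = \left(- 3 \cdot 4^{2}\right)^{2} = \left(\left(-3\right) 16\right)^{2} = \left(-48\right)^{2} = 2304$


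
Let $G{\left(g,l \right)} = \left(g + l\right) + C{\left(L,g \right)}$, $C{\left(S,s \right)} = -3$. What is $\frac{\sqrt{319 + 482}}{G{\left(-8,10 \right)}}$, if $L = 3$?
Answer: $- 3 \sqrt{89} \approx -28.302$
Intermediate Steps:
$G{\left(g,l \right)} = -3 + g + l$ ($G{\left(g,l \right)} = \left(g + l\right) - 3 = -3 + g + l$)
$\frac{\sqrt{319 + 482}}{G{\left(-8,10 \right)}} = \frac{\sqrt{319 + 482}}{-3 - 8 + 10} = \frac{\sqrt{801}}{-1} = 3 \sqrt{89} \left(-1\right) = - 3 \sqrt{89}$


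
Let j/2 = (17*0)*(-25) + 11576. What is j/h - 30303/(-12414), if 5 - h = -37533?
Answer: 237487157/77666122 ≈ 3.0578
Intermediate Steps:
h = 37538 (h = 5 - 1*(-37533) = 5 + 37533 = 37538)
j = 23152 (j = 2*((17*0)*(-25) + 11576) = 2*(0*(-25) + 11576) = 2*(0 + 11576) = 2*11576 = 23152)
j/h - 30303/(-12414) = 23152/37538 - 30303/(-12414) = 23152*(1/37538) - 30303*(-1/12414) = 11576/18769 + 10101/4138 = 237487157/77666122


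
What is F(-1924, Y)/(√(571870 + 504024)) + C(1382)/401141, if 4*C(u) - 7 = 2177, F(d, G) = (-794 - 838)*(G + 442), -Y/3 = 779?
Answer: 42/30857 + 1546320*√1075894/537947 ≈ 2981.6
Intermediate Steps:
Y = -2337 (Y = -3*779 = -2337)
F(d, G) = -721344 - 1632*G (F(d, G) = -1632*(442 + G) = -721344 - 1632*G)
C(u) = 546 (C(u) = 7/4 + (¼)*2177 = 7/4 + 2177/4 = 546)
F(-1924, Y)/(√(571870 + 504024)) + C(1382)/401141 = (-721344 - 1632*(-2337))/(√(571870 + 504024)) + 546/401141 = (-721344 + 3813984)/(√1075894) + 546*(1/401141) = 3092640*(√1075894/1075894) + 42/30857 = 1546320*√1075894/537947 + 42/30857 = 42/30857 + 1546320*√1075894/537947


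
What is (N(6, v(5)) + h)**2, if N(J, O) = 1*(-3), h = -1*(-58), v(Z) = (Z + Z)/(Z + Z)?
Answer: 3025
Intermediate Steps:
v(Z) = 1 (v(Z) = (2*Z)/((2*Z)) = (2*Z)*(1/(2*Z)) = 1)
h = 58
N(J, O) = -3
(N(6, v(5)) + h)**2 = (-3 + 58)**2 = 55**2 = 3025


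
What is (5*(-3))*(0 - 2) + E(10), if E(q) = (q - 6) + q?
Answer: 44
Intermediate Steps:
E(q) = -6 + 2*q (E(q) = (-6 + q) + q = -6 + 2*q)
(5*(-3))*(0 - 2) + E(10) = (5*(-3))*(0 - 2) + (-6 + 2*10) = -15*(-2) + (-6 + 20) = 30 + 14 = 44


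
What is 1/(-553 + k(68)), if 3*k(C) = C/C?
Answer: -3/1658 ≈ -0.0018094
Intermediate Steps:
k(C) = ⅓ (k(C) = (C/C)/3 = (⅓)*1 = ⅓)
1/(-553 + k(68)) = 1/(-553 + ⅓) = 1/(-1658/3) = -3/1658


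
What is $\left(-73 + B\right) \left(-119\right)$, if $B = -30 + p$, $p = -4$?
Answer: $12733$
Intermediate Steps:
$B = -34$ ($B = -30 - 4 = -34$)
$\left(-73 + B\right) \left(-119\right) = \left(-73 - 34\right) \left(-119\right) = \left(-107\right) \left(-119\right) = 12733$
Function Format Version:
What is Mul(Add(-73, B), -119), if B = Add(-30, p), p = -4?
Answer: 12733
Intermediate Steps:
B = -34 (B = Add(-30, -4) = -34)
Mul(Add(-73, B), -119) = Mul(Add(-73, -34), -119) = Mul(-107, -119) = 12733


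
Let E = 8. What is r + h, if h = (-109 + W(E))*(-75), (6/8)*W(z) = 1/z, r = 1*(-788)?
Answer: 14749/2 ≈ 7374.5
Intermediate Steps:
r = -788
W(z) = 4/(3*z)
h = 16325/2 (h = (-109 + (4/3)/8)*(-75) = (-109 + (4/3)*(⅛))*(-75) = (-109 + ⅙)*(-75) = -653/6*(-75) = 16325/2 ≈ 8162.5)
r + h = -788 + 16325/2 = 14749/2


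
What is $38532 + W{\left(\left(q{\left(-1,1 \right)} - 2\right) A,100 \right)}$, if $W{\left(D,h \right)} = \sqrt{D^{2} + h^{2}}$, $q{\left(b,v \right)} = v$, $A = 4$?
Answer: $38532 + 4 \sqrt{626} \approx 38632.0$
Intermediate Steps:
$38532 + W{\left(\left(q{\left(-1,1 \right)} - 2\right) A,100 \right)} = 38532 + \sqrt{\left(\left(1 - 2\right) 4\right)^{2} + 100^{2}} = 38532 + \sqrt{\left(\left(-1\right) 4\right)^{2} + 10000} = 38532 + \sqrt{\left(-4\right)^{2} + 10000} = 38532 + \sqrt{16 + 10000} = 38532 + \sqrt{10016} = 38532 + 4 \sqrt{626}$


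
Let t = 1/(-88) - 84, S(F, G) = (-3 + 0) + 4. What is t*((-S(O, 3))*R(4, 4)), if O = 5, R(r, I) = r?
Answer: 7393/22 ≈ 336.05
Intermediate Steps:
S(F, G) = 1 (S(F, G) = -3 + 4 = 1)
t = -7393/88 (t = -1/88 - 84 = -7393/88 ≈ -84.011)
t*((-S(O, 3))*R(4, 4)) = -7393*(-1*1)*4/88 = -(-7393)*4/88 = -7393/88*(-4) = 7393/22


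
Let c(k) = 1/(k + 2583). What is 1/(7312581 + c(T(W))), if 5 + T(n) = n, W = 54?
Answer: 2632/19246713193 ≈ 1.3675e-7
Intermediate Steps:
T(n) = -5 + n
c(k) = 1/(2583 + k)
1/(7312581 + c(T(W))) = 1/(7312581 + 1/(2583 + (-5 + 54))) = 1/(7312581 + 1/(2583 + 49)) = 1/(7312581 + 1/2632) = 1/(19246713193/2632) = 2632/19246713193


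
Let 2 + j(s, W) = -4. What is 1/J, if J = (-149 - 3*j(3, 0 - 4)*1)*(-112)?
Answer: 1/14672 ≈ 6.8157e-5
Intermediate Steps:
j(s, W) = -6 (j(s, W) = -2 - 4 = -6)
J = 14672 (J = (-149 - 3*(-6)*1)*(-112) = (-149 + 18*1)*(-112) = (-149 + 18)*(-112) = -131*(-112) = 14672)
1/J = 1/14672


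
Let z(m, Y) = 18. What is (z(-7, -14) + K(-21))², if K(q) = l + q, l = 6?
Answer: 9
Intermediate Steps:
K(q) = 6 + q
(z(-7, -14) + K(-21))² = (18 + (6 - 21))² = (18 - 15)² = 3² = 9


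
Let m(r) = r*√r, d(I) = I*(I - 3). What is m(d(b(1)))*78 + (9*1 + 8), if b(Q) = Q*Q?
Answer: 17 - 156*I*√2 ≈ 17.0 - 220.62*I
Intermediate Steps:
b(Q) = Q²
d(I) = I*(-3 + I)
m(r) = r^(3/2)
m(d(b(1)))*78 + (9*1 + 8) = (1²*(-3 + 1²))^(3/2)*78 + (9*1 + 8) = (1*(-3 + 1))^(3/2)*78 + (9 + 8) = (1*(-2))^(3/2)*78 + 17 = (-2)^(3/2)*78 + 17 = -2*I*√2*78 + 17 = -156*I*√2 + 17 = 17 - 156*I*√2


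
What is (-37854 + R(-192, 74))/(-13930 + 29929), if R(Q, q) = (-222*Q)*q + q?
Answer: 3116396/15999 ≈ 194.79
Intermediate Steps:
R(Q, q) = q - 222*Q*q (R(Q, q) = -222*Q*q + q = q - 222*Q*q)
(-37854 + R(-192, 74))/(-13930 + 29929) = (-37854 + 74*(1 - 222*(-192)))/(-13930 + 29929) = (-37854 + 74*(1 + 42624))/15999 = (-37854 + 74*42625)*(1/15999) = (-37854 + 3154250)*(1/15999) = 3116396*(1/15999) = 3116396/15999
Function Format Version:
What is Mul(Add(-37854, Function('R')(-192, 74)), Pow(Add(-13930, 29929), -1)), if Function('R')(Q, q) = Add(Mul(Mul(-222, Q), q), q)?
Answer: Rational(3116396, 15999) ≈ 194.79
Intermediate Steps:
Function('R')(Q, q) = Add(q, Mul(-222, Q, q)) (Function('R')(Q, q) = Add(Mul(-222, Q, q), q) = Add(q, Mul(-222, Q, q)))
Mul(Add(-37854, Function('R')(-192, 74)), Pow(Add(-13930, 29929), -1)) = Mul(Add(-37854, Mul(74, Add(1, Mul(-222, -192)))), Pow(Add(-13930, 29929), -1)) = Mul(Add(-37854, Mul(74, Add(1, 42624))), Pow(15999, -1)) = Mul(Add(-37854, Mul(74, 42625)), Rational(1, 15999)) = Mul(Add(-37854, 3154250), Rational(1, 15999)) = Mul(3116396, Rational(1, 15999)) = Rational(3116396, 15999)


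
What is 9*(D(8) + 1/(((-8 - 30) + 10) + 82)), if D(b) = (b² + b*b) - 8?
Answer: 6481/6 ≈ 1080.2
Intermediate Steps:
D(b) = -8 + 2*b² (D(b) = (b² + b²) - 8 = 2*b² - 8 = -8 + 2*b²)
9*(D(8) + 1/(((-8 - 30) + 10) + 82)) = 9*((-8 + 2*8²) + 1/(((-8 - 30) + 10) + 82)) = 9*((-8 + 2*64) + 1/((-38 + 10) + 82)) = 9*((-8 + 128) + 1/(-28 + 82)) = 9*(120 + 1/54) = 9*(6481/54) = 6481/6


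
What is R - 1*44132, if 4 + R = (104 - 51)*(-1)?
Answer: -44189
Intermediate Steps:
R = -57 (R = -4 + (104 - 51)*(-1) = -4 + 53*(-1) = -4 - 53 = -57)
R - 1*44132 = -57 - 1*44132 = -57 - 44132 = -44189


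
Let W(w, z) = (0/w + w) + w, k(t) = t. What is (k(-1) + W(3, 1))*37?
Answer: 185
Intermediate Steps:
W(w, z) = 2*w (W(w, z) = (0 + w) + w = w + w = 2*w)
(k(-1) + W(3, 1))*37 = (-1 + 2*3)*37 = (-1 + 6)*37 = 5*37 = 185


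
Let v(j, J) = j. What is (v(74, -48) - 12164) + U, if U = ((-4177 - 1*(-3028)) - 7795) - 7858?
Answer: -28892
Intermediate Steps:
U = -16802 (U = ((-4177 + 3028) - 7795) - 7858 = (-1149 - 7795) - 7858 = -8944 - 7858 = -16802)
(v(74, -48) - 12164) + U = (74 - 12164) - 16802 = -12090 - 16802 = -28892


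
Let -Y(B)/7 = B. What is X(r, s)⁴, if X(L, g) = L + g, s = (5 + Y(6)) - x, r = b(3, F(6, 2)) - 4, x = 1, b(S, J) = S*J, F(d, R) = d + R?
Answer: 104976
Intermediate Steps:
Y(B) = -7*B
F(d, R) = R + d
b(S, J) = J*S
r = 20 (r = (2 + 6)*3 - 4 = 8*3 - 4 = 24 - 4 = 20)
s = -38 (s = (5 - 7*6) - 1*1 = (5 - 42) - 1 = -37 - 1 = -38)
X(r, s)⁴ = (20 - 38)⁴ = (-18)⁴ = 104976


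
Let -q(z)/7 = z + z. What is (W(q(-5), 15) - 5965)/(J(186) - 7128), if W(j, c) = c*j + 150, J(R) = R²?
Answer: -4765/27468 ≈ -0.17347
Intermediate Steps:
q(z) = -14*z (q(z) = -7*(z + z) = -14*z)
W(j, c) = 150 + c*j
(W(q(-5), 15) - 5965)/(J(186) - 7128) = ((150 + 15*(-14*(-5))) - 5965)/(186² - 7128) = ((150 + 15*70) - 5965)/(34596 - 7128) = ((150 + 1050) - 5965)/27468 = (1200 - 5965)*(1/27468) = -4765*1/27468 = -4765/27468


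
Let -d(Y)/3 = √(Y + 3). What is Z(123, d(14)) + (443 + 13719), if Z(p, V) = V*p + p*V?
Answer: 14162 - 738*√17 ≈ 11119.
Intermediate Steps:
d(Y) = -3*√(3 + Y) (d(Y) = -3*√(Y + 3) = -3*√(3 + Y))
Z(p, V) = 2*V*p (Z(p, V) = V*p + V*p = 2*V*p)
Z(123, d(14)) + (443 + 13719) = 2*(-3*√(3 + 14))*123 + (443 + 13719) = 2*(-3*√17)*123 + 14162 = -738*√17 + 14162 = 14162 - 738*√17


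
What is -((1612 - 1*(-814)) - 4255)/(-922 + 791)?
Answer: -1829/131 ≈ -13.962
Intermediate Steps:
-((1612 - 1*(-814)) - 4255)/(-922 + 791) = -((1612 + 814) - 4255)/(-131) = -(2426 - 4255)*(-1)/131 = -(-1829)*(-1)/131 = -1*1829/131 = -1829/131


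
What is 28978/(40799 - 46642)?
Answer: -28978/5843 ≈ -4.9594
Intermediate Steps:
28978/(40799 - 46642) = 28978/(-5843) = 28978*(-1/5843) = -28978/5843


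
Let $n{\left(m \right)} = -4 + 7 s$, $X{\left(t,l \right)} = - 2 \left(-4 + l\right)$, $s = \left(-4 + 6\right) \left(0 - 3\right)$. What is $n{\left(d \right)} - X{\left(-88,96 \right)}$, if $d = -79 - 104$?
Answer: $138$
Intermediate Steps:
$s = -6$ ($s = 2 \left(-3\right) = -6$)
$d = -183$
$X{\left(t,l \right)} = 8 - 2 l$
$n{\left(m \right)} = -46$ ($n{\left(m \right)} = -4 + 7 \left(-6\right) = -4 - 42 = -46$)
$n{\left(d \right)} - X{\left(-88,96 \right)} = -46 - \left(8 - 192\right) = -46 - -184 = -46 + 184 = 138$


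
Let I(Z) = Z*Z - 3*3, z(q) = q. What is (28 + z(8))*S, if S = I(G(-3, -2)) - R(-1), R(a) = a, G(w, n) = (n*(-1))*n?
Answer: 288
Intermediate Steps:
G(w, n) = -n**2 (G(w, n) = (-n)*n = -n**2)
I(Z) = -9 + Z**2 (I(Z) = Z**2 - 9 = -9 + Z**2)
S = 8 (S = (-9 + (-1*(-2)**2)**2) - 1*(-1) = (-9 + (-1*4)**2) + 1 = (-9 + (-4)**2) + 1 = (-9 + 16) + 1 = 7 + 1 = 8)
(28 + z(8))*S = (28 + 8)*8 = 36*8 = 288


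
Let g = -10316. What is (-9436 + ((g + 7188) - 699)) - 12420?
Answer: -25683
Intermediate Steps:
(-9436 + ((g + 7188) - 699)) - 12420 = (-9436 + ((-10316 + 7188) - 699)) - 12420 = (-9436 + (-3128 - 699)) - 12420 = (-9436 - 3827) - 12420 = -13263 - 12420 = -25683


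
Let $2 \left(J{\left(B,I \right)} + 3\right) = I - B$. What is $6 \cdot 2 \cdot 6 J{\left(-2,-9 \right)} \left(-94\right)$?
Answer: $43992$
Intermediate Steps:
$J{\left(B,I \right)} = -3 + \frac{I}{2} - \frac{B}{2}$ ($J{\left(B,I \right)} = -3 + \frac{I - B}{2} = -3 - \left(\frac{B}{2} - \frac{I}{2}\right) = -3 + \frac{I}{2} - \frac{B}{2}$)
$6 \cdot 2 \cdot 6 J{\left(-2,-9 \right)} \left(-94\right) = 6 \cdot 2 \cdot 6 \left(-3 + \frac{1}{2} \left(-9\right) - -1\right) \left(-94\right) = 12 \cdot 6 \left(-3 - \frac{9}{2} + 1\right) \left(-94\right) = 72 \left(- \frac{13}{2}\right) \left(-94\right) = \left(-468\right) \left(-94\right) = 43992$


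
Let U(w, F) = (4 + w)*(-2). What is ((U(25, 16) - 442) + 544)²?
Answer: 1936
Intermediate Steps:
U(w, F) = -8 - 2*w
((U(25, 16) - 442) + 544)² = (((-8 - 2*25) - 442) + 544)² = (((-8 - 50) - 442) + 544)² = ((-58 - 442) + 544)² = (-500 + 544)² = 44² = 1936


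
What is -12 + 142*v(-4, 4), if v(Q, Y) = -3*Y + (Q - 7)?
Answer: -3278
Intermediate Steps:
v(Q, Y) = -7 + Q - 3*Y (v(Q, Y) = -3*Y + (-7 + Q) = -7 + Q - 3*Y)
-12 + 142*v(-4, 4) = -12 + 142*(-7 - 4 - 3*4) = -12 + 142*(-7 - 4 - 12) = -12 + 142*(-23) = -12 - 3266 = -3278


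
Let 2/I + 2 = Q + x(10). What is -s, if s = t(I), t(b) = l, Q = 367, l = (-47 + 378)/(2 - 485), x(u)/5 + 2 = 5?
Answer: 331/483 ≈ 0.68530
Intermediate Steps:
x(u) = 15 (x(u) = -10 + 5*5 = -10 + 25 = 15)
l = -331/483 (l = 331/(-483) = 331*(-1/483) = -331/483 ≈ -0.68530)
I = 1/190 (I = 2/(-2 + (367 + 15)) = 2/(-2 + 382) = 2/380 = 2*(1/380) = 1/190 ≈ 0.0052632)
t(b) = -331/483
s = -331/483 ≈ -0.68530
-s = -1*(-331/483) = 331/483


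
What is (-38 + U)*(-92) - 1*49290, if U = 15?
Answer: -47174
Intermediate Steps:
(-38 + U)*(-92) - 1*49290 = (-38 + 15)*(-92) - 1*49290 = -23*(-92) - 49290 = 2116 - 49290 = -47174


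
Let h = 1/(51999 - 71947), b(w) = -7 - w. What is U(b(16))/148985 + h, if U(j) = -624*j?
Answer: 286144711/2971952780 ≈ 0.096282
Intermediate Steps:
h = -1/19948 (h = 1/(-19948) = -1/19948 ≈ -5.0130e-5)
U(b(16))/148985 + h = -624*(-7 - 1*16)/148985 - 1/19948 = -624*(-7 - 16)*(1/148985) - 1/19948 = -624*(-23)*(1/148985) - 1/19948 = 14352*(1/148985) - 1/19948 = 14352/148985 - 1/19948 = 286144711/2971952780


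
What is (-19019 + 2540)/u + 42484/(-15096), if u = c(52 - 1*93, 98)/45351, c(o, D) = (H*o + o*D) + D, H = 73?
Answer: 2820384449873/26089662 ≈ 1.0810e+5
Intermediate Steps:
c(o, D) = D + 73*o + D*o (c(o, D) = (73*o + o*D) + D = (73*o + D*o) + D = D + 73*o + D*o)
u = -6913/45351 (u = (98 + 73*(52 - 1*93) + 98*(52 - 1*93))/45351 = (98 + 73*(52 - 93) + 98*(52 - 93))*(1/45351) = (98 + 73*(-41) + 98*(-41))*(1/45351) = (98 - 2993 - 4018)*(1/45351) = -6913*1/45351 = -6913/45351 ≈ -0.15243)
(-19019 + 2540)/u + 42484/(-15096) = (-19019 + 2540)/(-6913/45351) + 42484/(-15096) = -16479*(-45351/6913) + 42484*(-1/15096) = 747339129/6913 - 10621/3774 = 2820384449873/26089662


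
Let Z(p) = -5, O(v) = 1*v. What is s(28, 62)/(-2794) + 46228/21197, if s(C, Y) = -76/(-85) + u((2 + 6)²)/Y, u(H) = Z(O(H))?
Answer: 61871615191/28373880260 ≈ 2.1806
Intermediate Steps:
O(v) = v
u(H) = -5
s(C, Y) = 76/85 - 5/Y (s(C, Y) = -76/(-85) - 5/Y = -76*(-1/85) - 5/Y = 76/85 - 5/Y)
s(28, 62)/(-2794) + 46228/21197 = (76/85 - 5/62)/(-2794) + 46228/21197 = (76/85 - 5*1/62)*(-1/2794) + 46228*(1/21197) = (76/85 - 5/62)*(-1/2794) + 46228/21197 = (4287/5270)*(-1/2794) + 46228/21197 = -4287/14724380 + 46228/21197 = 61871615191/28373880260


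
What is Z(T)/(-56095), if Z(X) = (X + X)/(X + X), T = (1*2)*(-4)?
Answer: -1/56095 ≈ -1.7827e-5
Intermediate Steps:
T = -8 (T = 2*(-4) = -8)
Z(X) = 1 (Z(X) = (2*X)/((2*X)) = (2*X)*(1/(2*X)) = 1)
Z(T)/(-56095) = 1/(-56095) = 1*(-1/56095) = -1/56095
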